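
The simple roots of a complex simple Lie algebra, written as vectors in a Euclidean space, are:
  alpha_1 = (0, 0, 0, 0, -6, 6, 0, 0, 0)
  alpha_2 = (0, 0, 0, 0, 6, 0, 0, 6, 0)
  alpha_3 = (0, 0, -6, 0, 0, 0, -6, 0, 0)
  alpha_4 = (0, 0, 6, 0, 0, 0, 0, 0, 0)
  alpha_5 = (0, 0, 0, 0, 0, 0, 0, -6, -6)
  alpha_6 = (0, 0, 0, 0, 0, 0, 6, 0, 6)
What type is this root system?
B_6

Compute the Cartan integers a_ij = 2(alpha_i, alpha_j)/(alpha_j, alpha_j); the resulting 6x6 Cartan matrix is
[[2, -1, 0, 0, 0, 0], [-1, 2, 0, 0, -1, 0], [0, 0, 2, -2, 0, -1], [0, 0, -1, 2, 0, 0], [0, -1, 0, 0, 2, -1], [0, 0, -1, 0, -1, 2]].
The roots have two lengths (squared-length ratio 2:1); the short ones are alpha_{4}. The associated Dynkin diagram is a chain of 6 nodes with a double edge at one end; the terminal node there is the unique short simple root (B_6), so the type is B_6 (the algebra so(13)).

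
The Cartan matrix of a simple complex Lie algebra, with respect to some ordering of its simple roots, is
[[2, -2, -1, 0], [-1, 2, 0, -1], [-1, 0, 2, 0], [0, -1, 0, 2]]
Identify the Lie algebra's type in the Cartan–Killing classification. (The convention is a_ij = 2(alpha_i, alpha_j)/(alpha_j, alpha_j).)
F_4

The matrix has rank 4 with 2's on the diagonal. Reading the off-diagonal entries as Dynkin edges (a single edge where a_ij = a_ji = -1; a double or triple edge where a_ij * a_ji = 2 or 3), the diagram is a chain of 4 nodes with a double edge between the middle two (F_4). One simple-root ordering that puts it in standard form is (alpha_3, alpha_1, alpha_2, alpha_4). So the algebra is type F_4.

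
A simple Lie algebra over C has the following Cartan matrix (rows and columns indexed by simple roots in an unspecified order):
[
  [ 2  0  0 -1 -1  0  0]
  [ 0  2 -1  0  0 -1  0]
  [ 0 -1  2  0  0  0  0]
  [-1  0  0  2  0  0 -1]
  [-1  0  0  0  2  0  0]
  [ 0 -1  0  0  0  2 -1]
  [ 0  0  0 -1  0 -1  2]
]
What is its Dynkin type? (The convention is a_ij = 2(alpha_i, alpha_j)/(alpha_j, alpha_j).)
The matrix has rank 7 with 2's on the diagonal. Reading the off-diagonal entries as Dynkin edges (a single edge where a_ij = a_ji = -1; a double or triple edge where a_ij * a_ji = 2 or 3), the diagram is a chain of 7 nodes with single edges (A_7). One simple-root ordering that puts it in standard form is (alpha_3, alpha_2, alpha_6, alpha_7, alpha_4, alpha_1, alpha_5). So the algebra is type A_7, i.e. sl(8).

type A_7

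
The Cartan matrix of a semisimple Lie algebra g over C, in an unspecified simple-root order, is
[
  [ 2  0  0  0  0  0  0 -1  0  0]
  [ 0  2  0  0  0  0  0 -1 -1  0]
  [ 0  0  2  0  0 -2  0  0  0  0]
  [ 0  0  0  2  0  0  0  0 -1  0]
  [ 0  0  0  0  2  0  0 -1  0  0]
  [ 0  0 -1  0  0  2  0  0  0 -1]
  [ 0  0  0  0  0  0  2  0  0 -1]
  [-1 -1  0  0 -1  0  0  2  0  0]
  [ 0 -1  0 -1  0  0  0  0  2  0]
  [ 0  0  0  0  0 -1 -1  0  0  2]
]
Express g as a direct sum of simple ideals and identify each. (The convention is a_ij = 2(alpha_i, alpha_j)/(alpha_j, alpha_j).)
C_4 + D_6

The diagram associated to this matrix has two connected components: the simple roots {alpha_3, alpha_6, alpha_7, alpha_10} form a chain of 4 nodes with a double edge at one end; the terminal node there is the unique long simple root (C_4), and {alpha_1, alpha_2, alpha_4, alpha_5, alpha_8, alpha_9} form a chain of 4 nodes with a fork of two nodes at one end (D_6). A semisimple Lie algebra decomposes uniquely as the direct sum of simple ideals, one per connected component of its Dynkin diagram, so g ≅ C_4 ⊕ D_6 (dimension 36 + 66 = 102).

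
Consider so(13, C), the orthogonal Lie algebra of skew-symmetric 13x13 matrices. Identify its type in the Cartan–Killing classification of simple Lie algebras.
This is so(13) with 13 odd, which has dimension 13(13-1)/2 = 78 and rank (13-1)/2 = 6. In the classification of classical Lie algebras, the orthogonal algebra so(2n+1) in an odd number of variables has type B_n; here n = 6, so the Dynkin diagram is a chain of 6 nodes with a double edge at one end; the terminal node there is the unique short simple root (B_6). Hence the type is B_6.

B_6 (so(13))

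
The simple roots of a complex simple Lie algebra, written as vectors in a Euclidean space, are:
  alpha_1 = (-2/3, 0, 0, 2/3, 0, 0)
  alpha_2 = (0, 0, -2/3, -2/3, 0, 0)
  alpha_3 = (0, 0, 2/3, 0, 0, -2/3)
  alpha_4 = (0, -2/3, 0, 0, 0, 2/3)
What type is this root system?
A_4

Compute the Cartan integers a_ij = 2(alpha_i, alpha_j)/(alpha_j, alpha_j); the resulting 4x4 Cartan matrix is
[[2, -1, 0, 0], [-1, 2, -1, 0], [0, -1, 2, -1], [0, 0, -1, 2]].
All simple roots have the same length, so the diagram is simply laced. The associated Dynkin diagram is a chain of 4 nodes with single edges (A_4), so the type is A_4 (the algebra sl(5)).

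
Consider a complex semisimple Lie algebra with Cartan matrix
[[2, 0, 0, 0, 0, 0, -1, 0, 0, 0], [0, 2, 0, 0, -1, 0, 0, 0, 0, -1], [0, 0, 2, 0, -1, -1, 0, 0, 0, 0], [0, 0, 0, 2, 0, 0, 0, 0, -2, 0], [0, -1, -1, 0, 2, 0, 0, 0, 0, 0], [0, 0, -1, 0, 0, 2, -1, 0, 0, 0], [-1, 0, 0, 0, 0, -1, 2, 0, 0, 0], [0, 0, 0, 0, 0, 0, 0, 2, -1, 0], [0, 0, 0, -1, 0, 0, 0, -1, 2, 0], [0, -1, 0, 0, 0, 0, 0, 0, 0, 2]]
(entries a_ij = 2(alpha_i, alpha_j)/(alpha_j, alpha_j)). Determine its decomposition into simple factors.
The diagram associated to this matrix has two connected components: the simple roots {alpha_1, alpha_2, alpha_3, alpha_5, alpha_6, alpha_7, alpha_10} form a chain of 7 nodes with single edges (A_7), and {alpha_4, alpha_8, alpha_9} form a chain of 3 nodes with a double edge at one end; the terminal node there is the unique long simple root (C_3). A semisimple Lie algebra decomposes uniquely as the direct sum of simple ideals, one per connected component of its Dynkin diagram, so g ≅ A_7 ⊕ C_3 (dimension 63 + 21 = 84).

type A_7 + type C_3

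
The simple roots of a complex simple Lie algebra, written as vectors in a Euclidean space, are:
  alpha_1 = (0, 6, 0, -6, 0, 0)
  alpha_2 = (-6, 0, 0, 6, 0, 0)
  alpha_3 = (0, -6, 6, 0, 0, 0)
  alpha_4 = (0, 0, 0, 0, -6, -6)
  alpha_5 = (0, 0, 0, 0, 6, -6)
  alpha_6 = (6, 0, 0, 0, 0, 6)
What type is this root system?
Compute the Cartan integers a_ij = 2(alpha_i, alpha_j)/(alpha_j, alpha_j); the resulting 6x6 Cartan matrix is
[[2, -1, -1, 0, 0, 0], [-1, 2, 0, 0, 0, -1], [-1, 0, 2, 0, 0, 0], [0, 0, 0, 2, 0, -1], [0, 0, 0, 0, 2, -1], [0, -1, 0, -1, -1, 2]].
All simple roots have the same length, so the diagram is simply laced. The associated Dynkin diagram is a chain of 4 nodes with a fork of two nodes at one end (D_6), so the type is D_6 (the algebra so(12)).

type D_6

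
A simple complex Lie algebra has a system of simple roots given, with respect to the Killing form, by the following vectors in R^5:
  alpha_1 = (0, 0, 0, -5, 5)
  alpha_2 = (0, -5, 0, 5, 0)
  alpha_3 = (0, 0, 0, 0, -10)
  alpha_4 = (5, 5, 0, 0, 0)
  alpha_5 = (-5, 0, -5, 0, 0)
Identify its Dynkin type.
Compute the Cartan integers a_ij = 2(alpha_i, alpha_j)/(alpha_j, alpha_j); the resulting 5x5 Cartan matrix is
[[2, -1, -1, 0, 0], [-1, 2, 0, -1, 0], [-2, 0, 2, 0, 0], [0, -1, 0, 2, -1], [0, 0, 0, -1, 2]].
The roots have two lengths (squared-length ratio 2:1); the short ones are alpha_{1,2,4,5}. The associated Dynkin diagram is a chain of 5 nodes with a double edge at one end; the terminal node there is the unique long simple root (C_5), so the type is C_5 (the algebra sp(10)).

type C_5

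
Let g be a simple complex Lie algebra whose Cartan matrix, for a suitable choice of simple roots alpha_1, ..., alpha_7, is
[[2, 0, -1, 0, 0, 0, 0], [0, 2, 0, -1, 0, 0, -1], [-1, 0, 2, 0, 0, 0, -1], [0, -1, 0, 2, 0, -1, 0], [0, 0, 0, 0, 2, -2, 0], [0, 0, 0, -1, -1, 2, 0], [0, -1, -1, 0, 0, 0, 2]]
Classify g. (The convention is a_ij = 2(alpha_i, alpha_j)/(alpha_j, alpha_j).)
C7

The matrix has rank 7 with 2's on the diagonal. Reading the off-diagonal entries as Dynkin edges (a single edge where a_ij = a_ji = -1; a double or triple edge where a_ij * a_ji = 2 or 3), the diagram is a chain of 7 nodes with a double edge at one end; the terminal node there is the unique long simple root (C_7). One simple-root ordering that puts it in standard form is (alpha_1, alpha_3, alpha_7, alpha_2, alpha_4, alpha_6, alpha_5). So the algebra is type C_7, i.e. sp(14).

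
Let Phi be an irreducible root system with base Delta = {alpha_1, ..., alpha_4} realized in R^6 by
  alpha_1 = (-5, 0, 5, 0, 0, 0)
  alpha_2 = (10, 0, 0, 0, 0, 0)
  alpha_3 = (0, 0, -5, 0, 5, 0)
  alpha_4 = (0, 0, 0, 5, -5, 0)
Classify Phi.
C4

Compute the Cartan integers a_ij = 2(alpha_i, alpha_j)/(alpha_j, alpha_j); the resulting 4x4 Cartan matrix is
[[2, -1, -1, 0], [-2, 2, 0, 0], [-1, 0, 2, -1], [0, 0, -1, 2]].
The roots have two lengths (squared-length ratio 2:1); the short ones are alpha_{1,3,4}. The associated Dynkin diagram is a chain of 4 nodes with a double edge at one end; the terminal node there is the unique long simple root (C_4), so the type is C_4 (the algebra sp(8)).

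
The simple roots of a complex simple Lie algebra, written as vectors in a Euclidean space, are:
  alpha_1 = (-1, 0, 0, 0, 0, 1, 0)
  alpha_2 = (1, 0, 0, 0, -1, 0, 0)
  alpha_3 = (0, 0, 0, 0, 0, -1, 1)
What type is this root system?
A_3

Compute the Cartan integers a_ij = 2(alpha_i, alpha_j)/(alpha_j, alpha_j); the resulting 3x3 Cartan matrix is
[[2, -1, -1], [-1, 2, 0], [-1, 0, 2]].
All simple roots have the same length, so the diagram is simply laced. The associated Dynkin diagram is a chain of 3 nodes with single edges (A_3), so the type is A_3 (the algebra sl(4)).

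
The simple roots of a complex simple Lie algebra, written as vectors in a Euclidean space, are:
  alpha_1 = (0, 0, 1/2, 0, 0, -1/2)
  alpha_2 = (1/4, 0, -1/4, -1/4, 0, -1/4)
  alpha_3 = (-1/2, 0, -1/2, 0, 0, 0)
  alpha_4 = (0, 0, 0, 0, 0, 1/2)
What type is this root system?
F_4

Compute the Cartan integers a_ij = 2(alpha_i, alpha_j)/(alpha_j, alpha_j); the resulting 4x4 Cartan matrix is
[[2, 0, -1, -2], [0, 2, 0, -1], [-1, 0, 2, 0], [-1, -1, 0, 2]].
The roots have two lengths (squared-length ratio 2:1); the short ones are alpha_{2,4}. The associated Dynkin diagram is a chain of 4 nodes with a double edge between the middle two (F_4), so the type is F_4.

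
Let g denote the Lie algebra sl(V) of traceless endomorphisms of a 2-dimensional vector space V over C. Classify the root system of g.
type A_1

This is sl(2), which has dimension 2^2 - 1 = 3 and rank 2 - 1 = 1 (a Cartan subalgebra is the diagonal traceless matrices). In the classification of classical Lie algebras, the special linear algebra sl(n+1) has type A_n; here n = 1, so the Dynkin diagram is a chain of 1 nodes with single edges (A_1). Hence the type is A_1.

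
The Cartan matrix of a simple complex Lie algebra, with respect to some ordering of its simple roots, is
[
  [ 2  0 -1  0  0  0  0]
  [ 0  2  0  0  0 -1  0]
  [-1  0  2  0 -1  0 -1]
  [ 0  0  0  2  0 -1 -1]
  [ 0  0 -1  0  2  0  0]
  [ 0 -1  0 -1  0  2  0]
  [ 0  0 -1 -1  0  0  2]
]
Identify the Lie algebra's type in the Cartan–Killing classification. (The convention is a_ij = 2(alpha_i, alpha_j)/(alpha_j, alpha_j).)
D7

The matrix has rank 7 with 2's on the diagonal. Reading the off-diagonal entries as Dynkin edges (a single edge where a_ij = a_ji = -1; a double or triple edge where a_ij * a_ji = 2 or 3), the diagram is a chain of 5 nodes with a fork of two nodes at one end (D_7). One simple-root ordering that puts it in standard form is (alpha_2, alpha_6, alpha_4, alpha_7, alpha_3, alpha_1, alpha_5). So the algebra is type D_7, i.e. so(14).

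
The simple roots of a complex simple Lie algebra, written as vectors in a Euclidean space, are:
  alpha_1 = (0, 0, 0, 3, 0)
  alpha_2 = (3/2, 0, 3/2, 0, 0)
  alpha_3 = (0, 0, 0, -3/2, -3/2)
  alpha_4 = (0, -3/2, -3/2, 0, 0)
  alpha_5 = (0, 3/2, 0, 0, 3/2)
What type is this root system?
Compute the Cartan integers a_ij = 2(alpha_i, alpha_j)/(alpha_j, alpha_j); the resulting 5x5 Cartan matrix is
[[2, 0, -2, 0, 0], [0, 2, 0, -1, 0], [-1, 0, 2, 0, -1], [0, -1, 0, 2, -1], [0, 0, -1, -1, 2]].
The roots have two lengths (squared-length ratio 2:1); the short ones are alpha_{2,3,4,5}. The associated Dynkin diagram is a chain of 5 nodes with a double edge at one end; the terminal node there is the unique long simple root (C_5), so the type is C_5 (the algebra sp(10)).

type C_5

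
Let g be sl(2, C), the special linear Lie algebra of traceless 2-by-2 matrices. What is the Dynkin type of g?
This is sl(2), which has dimension 2^2 - 1 = 3 and rank 2 - 1 = 1 (a Cartan subalgebra is the diagonal traceless matrices). In the classification of classical Lie algebras, the special linear algebra sl(n+1) has type A_n; here n = 1, so the Dynkin diagram is a chain of 1 nodes with single edges (A_1). Hence the type is A_1.

type A_1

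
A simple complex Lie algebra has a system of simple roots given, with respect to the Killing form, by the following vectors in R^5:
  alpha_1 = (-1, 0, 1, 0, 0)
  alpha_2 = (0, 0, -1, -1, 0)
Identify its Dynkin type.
Compute the Cartan integers a_ij = 2(alpha_i, alpha_j)/(alpha_j, alpha_j); the resulting 2x2 Cartan matrix is
[[2, -1], [-1, 2]].
All simple roots have the same length, so the diagram is simply laced. The associated Dynkin diagram is a chain of 2 nodes with single edges (A_2), so the type is A_2 (the algebra sl(3)).

type A_2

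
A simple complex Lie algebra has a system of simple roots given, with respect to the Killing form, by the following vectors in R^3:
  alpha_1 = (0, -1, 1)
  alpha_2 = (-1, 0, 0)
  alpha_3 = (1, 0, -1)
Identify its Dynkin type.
Compute the Cartan integers a_ij = 2(alpha_i, alpha_j)/(alpha_j, alpha_j); the resulting 3x3 Cartan matrix is
[[2, 0, -1], [0, 2, -1], [-1, -2, 2]].
The roots have two lengths (squared-length ratio 2:1); the short ones are alpha_{2}. The associated Dynkin diagram is a chain of 3 nodes with a double edge at one end; the terminal node there is the unique short simple root (B_3), so the type is B_3 (the algebra so(7)).

B3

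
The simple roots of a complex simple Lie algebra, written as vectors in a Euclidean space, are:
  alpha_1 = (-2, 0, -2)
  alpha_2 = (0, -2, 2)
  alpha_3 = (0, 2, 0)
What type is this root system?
Compute the Cartan integers a_ij = 2(alpha_i, alpha_j)/(alpha_j, alpha_j); the resulting 3x3 Cartan matrix is
[[2, -1, 0], [-1, 2, -2], [0, -1, 2]].
The roots have two lengths (squared-length ratio 2:1); the short ones are alpha_{3}. The associated Dynkin diagram is a chain of 3 nodes with a double edge at one end; the terminal node there is the unique short simple root (B_3), so the type is B_3 (the algebra so(7)).

B_3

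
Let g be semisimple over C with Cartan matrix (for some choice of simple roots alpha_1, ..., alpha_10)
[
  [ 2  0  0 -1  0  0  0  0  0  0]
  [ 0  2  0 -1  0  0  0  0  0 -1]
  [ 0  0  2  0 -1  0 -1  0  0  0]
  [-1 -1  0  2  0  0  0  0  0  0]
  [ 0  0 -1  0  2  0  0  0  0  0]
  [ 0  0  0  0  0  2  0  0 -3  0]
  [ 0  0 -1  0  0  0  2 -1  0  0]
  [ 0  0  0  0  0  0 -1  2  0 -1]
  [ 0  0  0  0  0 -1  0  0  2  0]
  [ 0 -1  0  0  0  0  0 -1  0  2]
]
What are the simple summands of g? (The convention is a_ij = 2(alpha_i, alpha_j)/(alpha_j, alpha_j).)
The diagram associated to this matrix has two connected components: the simple roots {alpha_1, alpha_2, alpha_3, alpha_4, alpha_5, alpha_7, alpha_8, alpha_10} form a chain of 8 nodes with single edges (A_8), and {alpha_6, alpha_9} form two nodes joined by a triple edge (G_2). A semisimple Lie algebra decomposes uniquely as the direct sum of simple ideals, one per connected component of its Dynkin diagram, so g ≅ A_8 ⊕ G_2 (dimension 80 + 14 = 94).

A_8 (sl(9)) + G_2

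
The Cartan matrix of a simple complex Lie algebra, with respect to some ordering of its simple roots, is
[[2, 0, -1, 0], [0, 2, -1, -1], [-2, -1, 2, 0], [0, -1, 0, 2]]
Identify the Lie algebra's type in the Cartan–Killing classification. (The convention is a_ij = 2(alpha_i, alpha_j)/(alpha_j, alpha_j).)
The matrix has rank 4 with 2's on the diagonal. Reading the off-diagonal entries as Dynkin edges (a single edge where a_ij = a_ji = -1; a double or triple edge where a_ij * a_ji = 2 or 3), the diagram is a chain of 4 nodes with a double edge at one end; the terminal node there is the unique short simple root (B_4). One simple-root ordering that puts it in standard form is (alpha_4, alpha_2, alpha_3, alpha_1). So the algebra is type B_4, i.e. so(9).

B_4 (so(9))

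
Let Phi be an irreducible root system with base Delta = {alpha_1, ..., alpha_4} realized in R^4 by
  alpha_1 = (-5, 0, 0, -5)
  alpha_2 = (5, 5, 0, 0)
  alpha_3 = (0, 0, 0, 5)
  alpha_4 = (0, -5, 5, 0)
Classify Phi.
B4

Compute the Cartan integers a_ij = 2(alpha_i, alpha_j)/(alpha_j, alpha_j); the resulting 4x4 Cartan matrix is
[[2, -1, -2, 0], [-1, 2, 0, -1], [-1, 0, 2, 0], [0, -1, 0, 2]].
The roots have two lengths (squared-length ratio 2:1); the short ones are alpha_{3}. The associated Dynkin diagram is a chain of 4 nodes with a double edge at one end; the terminal node there is the unique short simple root (B_4), so the type is B_4 (the algebra so(9)).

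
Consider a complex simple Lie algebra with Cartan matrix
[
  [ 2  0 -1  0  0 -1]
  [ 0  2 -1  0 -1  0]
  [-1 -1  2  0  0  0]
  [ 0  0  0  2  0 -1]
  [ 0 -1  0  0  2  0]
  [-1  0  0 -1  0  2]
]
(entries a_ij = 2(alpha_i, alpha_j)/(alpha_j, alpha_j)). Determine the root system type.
The matrix has rank 6 with 2's on the diagonal. Reading the off-diagonal entries as Dynkin edges (a single edge where a_ij = a_ji = -1; a double or triple edge where a_ij * a_ji = 2 or 3), the diagram is a chain of 6 nodes with single edges (A_6). One simple-root ordering that puts it in standard form is (alpha_5, alpha_2, alpha_3, alpha_1, alpha_6, alpha_4). So the algebra is type A_6, i.e. sl(7).

A_6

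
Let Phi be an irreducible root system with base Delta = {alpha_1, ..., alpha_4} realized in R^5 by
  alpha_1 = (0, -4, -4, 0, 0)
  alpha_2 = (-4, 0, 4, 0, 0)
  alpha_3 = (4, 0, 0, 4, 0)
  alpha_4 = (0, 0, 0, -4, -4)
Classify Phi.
A_4

Compute the Cartan integers a_ij = 2(alpha_i, alpha_j)/(alpha_j, alpha_j); the resulting 4x4 Cartan matrix is
[[2, -1, 0, 0], [-1, 2, -1, 0], [0, -1, 2, -1], [0, 0, -1, 2]].
All simple roots have the same length, so the diagram is simply laced. The associated Dynkin diagram is a chain of 4 nodes with single edges (A_4), so the type is A_4 (the algebra sl(5)).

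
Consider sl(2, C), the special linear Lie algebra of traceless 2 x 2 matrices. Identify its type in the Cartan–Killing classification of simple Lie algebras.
This is sl(2), which has dimension 2^2 - 1 = 3 and rank 2 - 1 = 1 (a Cartan subalgebra is the diagonal traceless matrices). In the classification of classical Lie algebras, the special linear algebra sl(n+1) has type A_n; here n = 1, so the Dynkin diagram is a chain of 1 nodes with single edges (A_1). Hence the type is A_1.

type A_1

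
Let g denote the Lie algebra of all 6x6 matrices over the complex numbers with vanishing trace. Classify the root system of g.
type A_5

This is sl(6), which has dimension 6^2 - 1 = 35 and rank 6 - 1 = 5 (a Cartan subalgebra is the diagonal traceless matrices). In the classification of classical Lie algebras, the special linear algebra sl(n+1) has type A_n; here n = 5, so the Dynkin diagram is a chain of 5 nodes with single edges (A_5). Hence the type is A_5.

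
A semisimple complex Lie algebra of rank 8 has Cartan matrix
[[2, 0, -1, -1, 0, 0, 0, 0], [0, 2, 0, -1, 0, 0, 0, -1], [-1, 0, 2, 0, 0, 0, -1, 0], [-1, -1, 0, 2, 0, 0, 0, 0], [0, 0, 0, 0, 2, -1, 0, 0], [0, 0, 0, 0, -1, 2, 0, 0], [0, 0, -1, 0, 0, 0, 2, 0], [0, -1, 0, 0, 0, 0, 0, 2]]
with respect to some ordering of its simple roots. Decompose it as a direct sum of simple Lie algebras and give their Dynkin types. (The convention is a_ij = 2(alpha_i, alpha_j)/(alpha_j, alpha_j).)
A_2 (sl(3)) + A_6 (sl(7))

The diagram associated to this matrix has two connected components: the simple roots {alpha_5, alpha_6} form a chain of 2 nodes with single edges (A_2), and {alpha_1, alpha_2, alpha_3, alpha_4, alpha_7, alpha_8} form a chain of 6 nodes with single edges (A_6). A semisimple Lie algebra decomposes uniquely as the direct sum of simple ideals, one per connected component of its Dynkin diagram, so g ≅ A_2 ⊕ A_6 (dimension 8 + 48 = 56).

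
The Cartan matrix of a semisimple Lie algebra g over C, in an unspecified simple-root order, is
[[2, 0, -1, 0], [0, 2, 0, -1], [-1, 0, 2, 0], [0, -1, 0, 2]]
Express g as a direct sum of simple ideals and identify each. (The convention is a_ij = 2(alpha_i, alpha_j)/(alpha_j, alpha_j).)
The diagram associated to this matrix has two connected components: the simple roots {alpha_2, alpha_4} form a chain of 2 nodes with single edges (A_2), and {alpha_1, alpha_3} form a chain of 2 nodes with single edges (A_2). A semisimple Lie algebra decomposes uniquely as the direct sum of simple ideals, one per connected component of its Dynkin diagram, so g ≅ A_2 ⊕ A_2 (dimension 8 + 8 = 16).

type A_2 ⊕ type A_2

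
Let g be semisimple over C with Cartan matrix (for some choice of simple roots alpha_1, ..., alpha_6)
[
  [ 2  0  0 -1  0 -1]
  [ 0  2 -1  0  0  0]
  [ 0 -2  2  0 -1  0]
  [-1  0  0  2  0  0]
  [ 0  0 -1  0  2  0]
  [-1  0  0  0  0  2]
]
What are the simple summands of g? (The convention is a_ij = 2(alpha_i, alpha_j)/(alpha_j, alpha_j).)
The diagram associated to this matrix has two connected components: the simple roots {alpha_1, alpha_4, alpha_6} form a chain of 3 nodes with single edges (A_3), and {alpha_2, alpha_3, alpha_5} form a chain of 3 nodes with a double edge at one end; the terminal node there is the unique short simple root (B_3). A semisimple Lie algebra decomposes uniquely as the direct sum of simple ideals, one per connected component of its Dynkin diagram, so g ≅ A_3 ⊕ B_3 (dimension 15 + 21 = 36).

A_3 + B_3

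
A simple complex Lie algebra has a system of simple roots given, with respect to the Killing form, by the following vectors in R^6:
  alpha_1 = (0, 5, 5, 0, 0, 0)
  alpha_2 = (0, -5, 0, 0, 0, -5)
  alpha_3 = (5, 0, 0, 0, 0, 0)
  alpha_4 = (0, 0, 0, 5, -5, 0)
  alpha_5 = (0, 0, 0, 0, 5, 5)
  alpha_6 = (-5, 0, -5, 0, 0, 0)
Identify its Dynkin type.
Compute the Cartan integers a_ij = 2(alpha_i, alpha_j)/(alpha_j, alpha_j); the resulting 6x6 Cartan matrix is
[[2, -1, 0, 0, 0, -1], [-1, 2, 0, 0, -1, 0], [0, 0, 2, 0, 0, -1], [0, 0, 0, 2, -1, 0], [0, -1, 0, -1, 2, 0], [-1, 0, -2, 0, 0, 2]].
The roots have two lengths (squared-length ratio 2:1); the short ones are alpha_{3}. The associated Dynkin diagram is a chain of 6 nodes with a double edge at one end; the terminal node there is the unique short simple root (B_6), so the type is B_6 (the algebra so(13)).

type B_6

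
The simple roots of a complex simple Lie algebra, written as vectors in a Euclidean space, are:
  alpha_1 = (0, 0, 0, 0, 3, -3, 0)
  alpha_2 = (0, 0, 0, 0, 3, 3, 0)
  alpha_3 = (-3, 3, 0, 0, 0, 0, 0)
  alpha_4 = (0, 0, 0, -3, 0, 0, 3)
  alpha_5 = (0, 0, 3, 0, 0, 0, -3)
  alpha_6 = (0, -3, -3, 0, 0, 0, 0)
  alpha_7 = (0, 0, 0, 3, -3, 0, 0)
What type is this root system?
type D_7

Compute the Cartan integers a_ij = 2(alpha_i, alpha_j)/(alpha_j, alpha_j); the resulting 7x7 Cartan matrix is
[[2, 0, 0, 0, 0, 0, -1], [0, 2, 0, 0, 0, 0, -1], [0, 0, 2, 0, 0, -1, 0], [0, 0, 0, 2, -1, 0, -1], [0, 0, 0, -1, 2, -1, 0], [0, 0, -1, 0, -1, 2, 0], [-1, -1, 0, -1, 0, 0, 2]].
All simple roots have the same length, so the diagram is simply laced. The associated Dynkin diagram is a chain of 5 nodes with a fork of two nodes at one end (D_7), so the type is D_7 (the algebra so(14)).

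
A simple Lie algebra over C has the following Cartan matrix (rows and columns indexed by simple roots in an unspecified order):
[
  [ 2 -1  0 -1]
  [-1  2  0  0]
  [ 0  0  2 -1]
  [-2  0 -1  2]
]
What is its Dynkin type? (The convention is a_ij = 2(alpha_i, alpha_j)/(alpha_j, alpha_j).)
The matrix has rank 4 with 2's on the diagonal. Reading the off-diagonal entries as Dynkin edges (a single edge where a_ij = a_ji = -1; a double or triple edge where a_ij * a_ji = 2 or 3), the diagram is a chain of 4 nodes with a double edge between the middle two (F_4). One simple-root ordering that puts it in standard form is (alpha_3, alpha_4, alpha_1, alpha_2). So the algebra is type F_4.

F_4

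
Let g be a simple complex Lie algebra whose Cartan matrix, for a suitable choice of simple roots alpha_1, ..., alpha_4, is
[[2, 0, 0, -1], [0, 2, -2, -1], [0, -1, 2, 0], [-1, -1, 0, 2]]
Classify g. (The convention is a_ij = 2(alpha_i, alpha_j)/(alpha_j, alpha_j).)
B_4 (so(9))

The matrix has rank 4 with 2's on the diagonal. Reading the off-diagonal entries as Dynkin edges (a single edge where a_ij = a_ji = -1; a double or triple edge where a_ij * a_ji = 2 or 3), the diagram is a chain of 4 nodes with a double edge at one end; the terminal node there is the unique short simple root (B_4). One simple-root ordering that puts it in standard form is (alpha_1, alpha_4, alpha_2, alpha_3). So the algebra is type B_4, i.e. so(9).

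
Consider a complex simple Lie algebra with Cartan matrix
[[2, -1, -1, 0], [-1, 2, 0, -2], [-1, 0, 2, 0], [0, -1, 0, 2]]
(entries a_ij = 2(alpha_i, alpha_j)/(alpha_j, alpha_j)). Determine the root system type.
B4

The matrix has rank 4 with 2's on the diagonal. Reading the off-diagonal entries as Dynkin edges (a single edge where a_ij = a_ji = -1; a double or triple edge where a_ij * a_ji = 2 or 3), the diagram is a chain of 4 nodes with a double edge at one end; the terminal node there is the unique short simple root (B_4). One simple-root ordering that puts it in standard form is (alpha_3, alpha_1, alpha_2, alpha_4). So the algebra is type B_4, i.e. so(9).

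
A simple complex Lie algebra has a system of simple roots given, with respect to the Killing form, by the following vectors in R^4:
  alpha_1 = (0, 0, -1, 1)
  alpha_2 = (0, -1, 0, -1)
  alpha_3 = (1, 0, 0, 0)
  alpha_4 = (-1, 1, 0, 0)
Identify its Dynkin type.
type B_4

Compute the Cartan integers a_ij = 2(alpha_i, alpha_j)/(alpha_j, alpha_j); the resulting 4x4 Cartan matrix is
[[2, -1, 0, 0], [-1, 2, 0, -1], [0, 0, 2, -1], [0, -1, -2, 2]].
The roots have two lengths (squared-length ratio 2:1); the short ones are alpha_{3}. The associated Dynkin diagram is a chain of 4 nodes with a double edge at one end; the terminal node there is the unique short simple root (B_4), so the type is B_4 (the algebra so(9)).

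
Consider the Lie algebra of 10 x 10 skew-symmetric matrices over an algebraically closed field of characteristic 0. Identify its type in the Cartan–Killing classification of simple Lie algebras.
This is so(10) with 10 even, which has dimension 10(10-1)/2 = 45 and rank 10/2 = 5. In the classification of classical Lie algebras, the orthogonal algebra so(2n) in an even number of variables has type D_n; here n = 5, so the Dynkin diagram is a chain of 3 nodes with a fork of two nodes at one end (D_5). Hence the type is D_5.

D5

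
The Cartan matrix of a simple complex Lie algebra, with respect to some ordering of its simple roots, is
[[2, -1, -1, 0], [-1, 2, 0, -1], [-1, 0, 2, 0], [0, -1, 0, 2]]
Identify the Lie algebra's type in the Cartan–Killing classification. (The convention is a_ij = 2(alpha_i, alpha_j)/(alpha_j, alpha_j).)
The matrix has rank 4 with 2's on the diagonal. Reading the off-diagonal entries as Dynkin edges (a single edge where a_ij = a_ji = -1; a double or triple edge where a_ij * a_ji = 2 or 3), the diagram is a chain of 4 nodes with single edges (A_4). One simple-root ordering that puts it in standard form is (alpha_4, alpha_2, alpha_1, alpha_3). So the algebra is type A_4, i.e. sl(5).

A_4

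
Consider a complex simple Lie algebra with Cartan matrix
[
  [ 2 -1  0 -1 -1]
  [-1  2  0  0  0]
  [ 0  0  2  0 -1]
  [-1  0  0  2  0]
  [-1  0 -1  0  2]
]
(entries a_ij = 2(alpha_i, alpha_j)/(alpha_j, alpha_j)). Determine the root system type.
The matrix has rank 5 with 2's on the diagonal. Reading the off-diagonal entries as Dynkin edges (a single edge where a_ij = a_ji = -1; a double or triple edge where a_ij * a_ji = 2 or 3), the diagram is a chain of 3 nodes with a fork of two nodes at one end (D_5). One simple-root ordering that puts it in standard form is (alpha_3, alpha_5, alpha_1, alpha_4, alpha_2). So the algebra is type D_5, i.e. so(10).

D_5 (so(10))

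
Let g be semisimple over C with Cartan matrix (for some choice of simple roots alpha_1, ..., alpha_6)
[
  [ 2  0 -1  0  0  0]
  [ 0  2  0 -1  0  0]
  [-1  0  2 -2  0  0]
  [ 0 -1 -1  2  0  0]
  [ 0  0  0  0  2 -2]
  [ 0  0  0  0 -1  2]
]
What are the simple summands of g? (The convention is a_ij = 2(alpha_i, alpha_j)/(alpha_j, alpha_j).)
The diagram associated to this matrix has two connected components: the simple roots {alpha_5, alpha_6} form a chain of 2 nodes with a double edge at one end; the terminal node there is the unique short simple root (B_2), and {alpha_1, alpha_2, alpha_3, alpha_4} form a chain of 4 nodes with a double edge between the middle two (F_4). A semisimple Lie algebra decomposes uniquely as the direct sum of simple ideals, one per connected component of its Dynkin diagram, so g ≅ B_2 ⊕ F_4 (dimension 10 + 52 = 62).

type B_2 + type F_4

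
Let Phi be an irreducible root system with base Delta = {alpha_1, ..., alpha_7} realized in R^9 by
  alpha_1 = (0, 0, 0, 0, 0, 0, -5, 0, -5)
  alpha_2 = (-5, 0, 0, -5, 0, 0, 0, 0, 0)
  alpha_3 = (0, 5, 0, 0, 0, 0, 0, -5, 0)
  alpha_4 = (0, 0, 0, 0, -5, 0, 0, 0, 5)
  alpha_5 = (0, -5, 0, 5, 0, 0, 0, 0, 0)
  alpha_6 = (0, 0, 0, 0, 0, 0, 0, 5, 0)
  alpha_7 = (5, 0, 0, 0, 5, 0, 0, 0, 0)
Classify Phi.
B_7

Compute the Cartan integers a_ij = 2(alpha_i, alpha_j)/(alpha_j, alpha_j); the resulting 7x7 Cartan matrix is
[[2, 0, 0, -1, 0, 0, 0], [0, 2, 0, 0, -1, 0, -1], [0, 0, 2, 0, -1, -2, 0], [-1, 0, 0, 2, 0, 0, -1], [0, -1, -1, 0, 2, 0, 0], [0, 0, -1, 0, 0, 2, 0], [0, -1, 0, -1, 0, 0, 2]].
The roots have two lengths (squared-length ratio 2:1); the short ones are alpha_{6}. The associated Dynkin diagram is a chain of 7 nodes with a double edge at one end; the terminal node there is the unique short simple root (B_7), so the type is B_7 (the algebra so(15)).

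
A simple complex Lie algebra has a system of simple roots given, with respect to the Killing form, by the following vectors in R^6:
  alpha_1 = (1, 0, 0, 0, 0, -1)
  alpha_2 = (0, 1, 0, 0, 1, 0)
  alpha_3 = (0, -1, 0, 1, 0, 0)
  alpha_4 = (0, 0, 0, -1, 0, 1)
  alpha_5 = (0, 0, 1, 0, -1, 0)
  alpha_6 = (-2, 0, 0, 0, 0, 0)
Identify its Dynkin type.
Compute the Cartan integers a_ij = 2(alpha_i, alpha_j)/(alpha_j, alpha_j); the resulting 6x6 Cartan matrix is
[[2, 0, 0, -1, 0, -1], [0, 2, -1, 0, -1, 0], [0, -1, 2, -1, 0, 0], [-1, 0, -1, 2, 0, 0], [0, -1, 0, 0, 2, 0], [-2, 0, 0, 0, 0, 2]].
The roots have two lengths (squared-length ratio 2:1); the short ones are alpha_{1,2,3,4,5}. The associated Dynkin diagram is a chain of 6 nodes with a double edge at one end; the terminal node there is the unique long simple root (C_6), so the type is C_6 (the algebra sp(12)).

type C_6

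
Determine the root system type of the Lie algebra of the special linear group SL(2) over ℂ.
This is sl(2), which has dimension 2^2 - 1 = 3 and rank 2 - 1 = 1 (a Cartan subalgebra is the diagonal traceless matrices). In the classification of classical Lie algebras, the special linear algebra sl(n+1) has type A_n; here n = 1, so the Dynkin diagram is a chain of 1 nodes with single edges (A_1). Hence the type is A_1.

type A_1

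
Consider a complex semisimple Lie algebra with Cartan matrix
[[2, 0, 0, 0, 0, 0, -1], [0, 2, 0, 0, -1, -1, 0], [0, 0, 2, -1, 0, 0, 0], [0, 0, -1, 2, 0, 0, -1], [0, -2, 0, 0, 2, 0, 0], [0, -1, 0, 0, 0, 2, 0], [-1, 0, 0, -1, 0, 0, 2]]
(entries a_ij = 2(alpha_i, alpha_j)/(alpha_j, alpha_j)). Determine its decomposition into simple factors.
The diagram associated to this matrix has two connected components: the simple roots {alpha_1, alpha_3, alpha_4, alpha_7} form a chain of 4 nodes with single edges (A_4), and {alpha_2, alpha_5, alpha_6} form a chain of 3 nodes with a double edge at one end; the terminal node there is the unique long simple root (C_3). A semisimple Lie algebra decomposes uniquely as the direct sum of simple ideals, one per connected component of its Dynkin diagram, so g ≅ A_4 ⊕ C_3 (dimension 24 + 21 = 45).

A4 ⊕ C3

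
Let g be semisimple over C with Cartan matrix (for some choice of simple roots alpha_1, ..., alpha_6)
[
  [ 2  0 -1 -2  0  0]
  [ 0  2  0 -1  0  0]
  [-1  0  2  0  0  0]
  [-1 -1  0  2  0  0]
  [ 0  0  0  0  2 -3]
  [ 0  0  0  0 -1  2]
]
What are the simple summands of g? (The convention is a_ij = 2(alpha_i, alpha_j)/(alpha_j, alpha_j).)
The diagram associated to this matrix has two connected components: the simple roots {alpha_1, alpha_2, alpha_3, alpha_4} form a chain of 4 nodes with a double edge between the middle two (F_4), and {alpha_5, alpha_6} form two nodes joined by a triple edge (G_2). A semisimple Lie algebra decomposes uniquely as the direct sum of simple ideals, one per connected component of its Dynkin diagram, so g ≅ F_4 ⊕ G_2 (dimension 52 + 14 = 66).

type F_4 ⊕ type G_2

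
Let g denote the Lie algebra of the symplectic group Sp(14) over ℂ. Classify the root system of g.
C7

This is sp(14), which has dimension 14(14+1)/2 = 105 and rank 14/2 = 7. In the classification of classical Lie algebras, the symplectic algebra sp(2n) has type C_n; here n = 7, so the Dynkin diagram is a chain of 7 nodes with a double edge at one end; the terminal node there is the unique long simple root (C_7). Hence the type is C_7.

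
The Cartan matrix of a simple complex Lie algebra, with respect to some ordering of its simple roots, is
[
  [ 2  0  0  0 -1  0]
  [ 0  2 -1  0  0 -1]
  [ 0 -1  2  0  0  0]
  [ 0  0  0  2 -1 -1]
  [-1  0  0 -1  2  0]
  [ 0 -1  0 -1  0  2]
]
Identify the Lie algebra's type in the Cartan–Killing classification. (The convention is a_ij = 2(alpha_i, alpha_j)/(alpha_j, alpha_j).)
type A_6

The matrix has rank 6 with 2's on the diagonal. Reading the off-diagonal entries as Dynkin edges (a single edge where a_ij = a_ji = -1; a double or triple edge where a_ij * a_ji = 2 or 3), the diagram is a chain of 6 nodes with single edges (A_6). One simple-root ordering that puts it in standard form is (alpha_3, alpha_2, alpha_6, alpha_4, alpha_5, alpha_1). So the algebra is type A_6, i.e. sl(7).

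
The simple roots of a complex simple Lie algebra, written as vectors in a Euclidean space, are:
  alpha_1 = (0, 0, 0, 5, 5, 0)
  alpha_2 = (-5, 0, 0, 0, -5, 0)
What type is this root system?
type A_2

Compute the Cartan integers a_ij = 2(alpha_i, alpha_j)/(alpha_j, alpha_j); the resulting 2x2 Cartan matrix is
[[2, -1], [-1, 2]].
All simple roots have the same length, so the diagram is simply laced. The associated Dynkin diagram is a chain of 2 nodes with single edges (A_2), so the type is A_2 (the algebra sl(3)).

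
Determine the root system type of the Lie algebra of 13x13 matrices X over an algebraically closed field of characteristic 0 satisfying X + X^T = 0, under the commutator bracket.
type B_6

This is so(13) with 13 odd, which has dimension 13(13-1)/2 = 78 and rank (13-1)/2 = 6. In the classification of classical Lie algebras, the orthogonal algebra so(2n+1) in an odd number of variables has type B_n; here n = 6, so the Dynkin diagram is a chain of 6 nodes with a double edge at one end; the terminal node there is the unique short simple root (B_6). Hence the type is B_6.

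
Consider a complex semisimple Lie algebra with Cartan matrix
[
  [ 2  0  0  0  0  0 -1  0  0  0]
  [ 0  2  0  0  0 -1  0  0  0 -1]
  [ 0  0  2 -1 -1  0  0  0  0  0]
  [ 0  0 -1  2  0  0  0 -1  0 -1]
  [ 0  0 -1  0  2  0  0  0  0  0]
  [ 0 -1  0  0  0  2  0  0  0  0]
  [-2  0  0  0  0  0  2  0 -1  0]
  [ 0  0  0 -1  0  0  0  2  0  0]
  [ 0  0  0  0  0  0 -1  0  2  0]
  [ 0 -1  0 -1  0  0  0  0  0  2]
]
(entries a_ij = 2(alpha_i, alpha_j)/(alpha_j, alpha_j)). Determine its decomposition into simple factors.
The diagram associated to this matrix has two connected components: the simple roots {alpha_1, alpha_7, alpha_9} form a chain of 3 nodes with a double edge at one end; the terminal node there is the unique short simple root (B_3), and {alpha_2, alpha_3, alpha_4, alpha_5, alpha_6, alpha_8, alpha_10} form a chain of 6 nodes with one extra node attached to the third node from one end (E_7). A semisimple Lie algebra decomposes uniquely as the direct sum of simple ideals, one per connected component of its Dynkin diagram, so g ≅ B_3 ⊕ E_7 (dimension 21 + 133 = 154).

B_3 (so(7)) ⊕ E_7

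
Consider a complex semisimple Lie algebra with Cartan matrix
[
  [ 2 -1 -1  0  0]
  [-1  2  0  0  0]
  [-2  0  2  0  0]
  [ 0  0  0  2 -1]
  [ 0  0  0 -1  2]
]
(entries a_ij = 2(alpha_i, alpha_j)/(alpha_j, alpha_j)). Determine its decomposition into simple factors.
A_2 (sl(3)) ⊕ C_3 (sp(6))

The diagram associated to this matrix has two connected components: the simple roots {alpha_4, alpha_5} form a chain of 2 nodes with single edges (A_2), and {alpha_1, alpha_2, alpha_3} form a chain of 3 nodes with a double edge at one end; the terminal node there is the unique long simple root (C_3). A semisimple Lie algebra decomposes uniquely as the direct sum of simple ideals, one per connected component of its Dynkin diagram, so g ≅ A_2 ⊕ C_3 (dimension 8 + 21 = 29).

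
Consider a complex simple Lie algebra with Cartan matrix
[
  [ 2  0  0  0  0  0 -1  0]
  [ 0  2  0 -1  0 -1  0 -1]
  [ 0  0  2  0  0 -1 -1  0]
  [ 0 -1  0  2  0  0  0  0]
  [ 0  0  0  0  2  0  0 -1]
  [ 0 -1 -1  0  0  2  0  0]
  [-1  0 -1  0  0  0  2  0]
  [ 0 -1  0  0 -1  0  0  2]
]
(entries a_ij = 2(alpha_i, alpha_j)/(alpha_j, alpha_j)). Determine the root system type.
The matrix has rank 8 with 2's on the diagonal. Reading the off-diagonal entries as Dynkin edges (a single edge where a_ij = a_ji = -1; a double or triple edge where a_ij * a_ji = 2 or 3), the diagram is a chain of 7 nodes with one extra node attached to the third node from one end (E_8). One simple-root ordering that puts it in standard form is (alpha_5, alpha_4, alpha_8, alpha_2, alpha_6, alpha_3, alpha_7, alpha_1). So the algebra is type E_8.

E_8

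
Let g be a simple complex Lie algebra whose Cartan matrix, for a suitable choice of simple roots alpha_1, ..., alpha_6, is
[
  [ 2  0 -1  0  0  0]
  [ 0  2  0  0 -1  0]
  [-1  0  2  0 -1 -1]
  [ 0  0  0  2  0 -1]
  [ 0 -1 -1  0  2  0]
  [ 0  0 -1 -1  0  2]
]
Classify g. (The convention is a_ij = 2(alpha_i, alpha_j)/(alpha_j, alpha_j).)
type E_6

The matrix has rank 6 with 2's on the diagonal. Reading the off-diagonal entries as Dynkin edges (a single edge where a_ij = a_ji = -1; a double or triple edge where a_ij * a_ji = 2 or 3), the diagram is a chain of 5 nodes with one extra node attached to the third node from one end (E_6). One simple-root ordering that puts it in standard form is (alpha_2, alpha_1, alpha_5, alpha_3, alpha_6, alpha_4). So the algebra is type E_6.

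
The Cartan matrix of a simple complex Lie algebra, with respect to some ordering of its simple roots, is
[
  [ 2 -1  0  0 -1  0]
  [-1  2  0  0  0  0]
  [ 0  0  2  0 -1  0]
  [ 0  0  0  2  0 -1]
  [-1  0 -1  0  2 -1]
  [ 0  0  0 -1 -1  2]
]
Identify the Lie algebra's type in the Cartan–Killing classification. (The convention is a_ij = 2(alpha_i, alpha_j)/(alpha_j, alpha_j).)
E_6

The matrix has rank 6 with 2's on the diagonal. Reading the off-diagonal entries as Dynkin edges (a single edge where a_ij = a_ji = -1; a double or triple edge where a_ij * a_ji = 2 or 3), the diagram is a chain of 5 nodes with one extra node attached to the third node from one end (E_6). One simple-root ordering that puts it in standard form is (alpha_4, alpha_3, alpha_6, alpha_5, alpha_1, alpha_2). So the algebra is type E_6.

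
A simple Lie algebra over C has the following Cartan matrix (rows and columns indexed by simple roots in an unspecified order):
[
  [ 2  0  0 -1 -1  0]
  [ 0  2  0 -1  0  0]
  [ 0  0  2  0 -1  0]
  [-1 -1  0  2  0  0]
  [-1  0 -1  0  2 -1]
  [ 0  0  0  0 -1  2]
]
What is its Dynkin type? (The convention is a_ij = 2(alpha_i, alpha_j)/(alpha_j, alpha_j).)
The matrix has rank 6 with 2's on the diagonal. Reading the off-diagonal entries as Dynkin edges (a single edge where a_ij = a_ji = -1; a double or triple edge where a_ij * a_ji = 2 or 3), the diagram is a chain of 4 nodes with a fork of two nodes at one end (D_6). One simple-root ordering that puts it in standard form is (alpha_2, alpha_4, alpha_1, alpha_5, alpha_6, alpha_3). So the algebra is type D_6, i.e. so(12).

D6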